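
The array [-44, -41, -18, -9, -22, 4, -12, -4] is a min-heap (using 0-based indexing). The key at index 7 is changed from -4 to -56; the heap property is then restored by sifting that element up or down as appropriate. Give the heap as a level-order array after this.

set index 7 from -4 to -56 → [-44, -41, -18, -9, -22, 4, -12, -56]
-56 < parent -9 at index 3, swap → [-44, -41, -18, -56, -22, 4, -12, -9]
-56 < parent -41 at index 1, swap → [-44, -56, -18, -41, -22, 4, -12, -9]
-56 < parent -44 at index 0, swap → [-56, -44, -18, -41, -22, 4, -12, -9]

[-56, -44, -18, -41, -22, 4, -12, -9]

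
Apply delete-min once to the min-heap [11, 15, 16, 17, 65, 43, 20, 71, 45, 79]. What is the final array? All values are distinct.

[15, 17, 16, 45, 65, 43, 20, 71, 79]

remove root 11; move last element 79 to root → [79, 15, 16, 17, 65, 43, 20, 71, 45]
79 vs smaller child 15 at index 1, swap → [15, 79, 16, 17, 65, 43, 20, 71, 45]
79 vs smaller child 17 at index 3, swap → [15, 17, 16, 79, 65, 43, 20, 71, 45]
79 vs smaller child 45 at index 8, swap → [15, 17, 16, 45, 65, 43, 20, 71, 79]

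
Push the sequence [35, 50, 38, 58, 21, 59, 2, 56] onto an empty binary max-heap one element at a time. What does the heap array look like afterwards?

Insert 35:
  append 35 at index 0 → [35] (no swap needed)
Insert 50:
  append 50 at index 1 → [35, 50]
  50 > parent 35 at index 0, swap → [50, 35]
Insert 38:
  append 38 at index 2 → [50, 35, 38] (no swap needed)
Insert 58:
  append 58 at index 3 → [50, 35, 38, 58]
  58 > parent 35 at index 1, swap → [50, 58, 38, 35]
  58 > parent 50 at index 0, swap → [58, 50, 38, 35]
Insert 21:
  append 21 at index 4 → [58, 50, 38, 35, 21] (no swap needed)
Insert 59:
  append 59 at index 5 → [58, 50, 38, 35, 21, 59]
  59 > parent 38 at index 2, swap → [58, 50, 59, 35, 21, 38]
  59 > parent 58 at index 0, swap → [59, 50, 58, 35, 21, 38]
Insert 2:
  append 2 at index 6 → [59, 50, 58, 35, 21, 38, 2] (no swap needed)
Insert 56:
  append 56 at index 7 → [59, 50, 58, 35, 21, 38, 2, 56]
  56 > parent 35 at index 3, swap → [59, 50, 58, 56, 21, 38, 2, 35]
  56 > parent 50 at index 1, swap → [59, 56, 58, 50, 21, 38, 2, 35]

[59, 56, 58, 50, 21, 38, 2, 35]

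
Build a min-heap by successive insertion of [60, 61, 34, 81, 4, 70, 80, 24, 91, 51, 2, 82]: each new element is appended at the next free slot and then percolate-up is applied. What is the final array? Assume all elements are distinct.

[2, 4, 60, 34, 24, 70, 80, 81, 91, 61, 51, 82]

Insert 60:
  append 60 at index 0 → [60] (no swap needed)
Insert 61:
  append 61 at index 1 → [60, 61] (no swap needed)
Insert 34:
  append 34 at index 2 → [60, 61, 34]
  34 < parent 60 at index 0, swap → [34, 61, 60]
Insert 81:
  append 81 at index 3 → [34, 61, 60, 81] (no swap needed)
Insert 4:
  append 4 at index 4 → [34, 61, 60, 81, 4]
  4 < parent 61 at index 1, swap → [34, 4, 60, 81, 61]
  4 < parent 34 at index 0, swap → [4, 34, 60, 81, 61]
Insert 70:
  append 70 at index 5 → [4, 34, 60, 81, 61, 70] (no swap needed)
Insert 80:
  append 80 at index 6 → [4, 34, 60, 81, 61, 70, 80] (no swap needed)
Insert 24:
  append 24 at index 7 → [4, 34, 60, 81, 61, 70, 80, 24]
  24 < parent 81 at index 3, swap → [4, 34, 60, 24, 61, 70, 80, 81]
  24 < parent 34 at index 1, swap → [4, 24, 60, 34, 61, 70, 80, 81]
Insert 91:
  append 91 at index 8 → [4, 24, 60, 34, 61, 70, 80, 81, 91] (no swap needed)
Insert 51:
  append 51 at index 9 → [4, 24, 60, 34, 61, 70, 80, 81, 91, 51]
  51 < parent 61 at index 4, swap → [4, 24, 60, 34, 51, 70, 80, 81, 91, 61]
Insert 2:
  append 2 at index 10 → [4, 24, 60, 34, 51, 70, 80, 81, 91, 61, 2]
  2 < parent 51 at index 4, swap → [4, 24, 60, 34, 2, 70, 80, 81, 91, 61, 51]
  2 < parent 24 at index 1, swap → [4, 2, 60, 34, 24, 70, 80, 81, 91, 61, 51]
  2 < parent 4 at index 0, swap → [2, 4, 60, 34, 24, 70, 80, 81, 91, 61, 51]
Insert 82:
  append 82 at index 11 → [2, 4, 60, 34, 24, 70, 80, 81, 91, 61, 51, 82] (no swap needed)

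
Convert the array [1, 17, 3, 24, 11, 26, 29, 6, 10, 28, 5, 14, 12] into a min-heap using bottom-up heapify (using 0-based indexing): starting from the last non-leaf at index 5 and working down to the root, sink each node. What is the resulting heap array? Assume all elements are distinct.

sift down from index 5:
  26 vs smaller child 12 at index 12, swap → [1, 17, 3, 24, 11, 12, 29, 6, 10, 28, 5, 14, 26]
sift down from index 4:
  11 vs smaller child 5 at index 10, swap → [1, 17, 3, 24, 5, 12, 29, 6, 10, 28, 11, 14, 26]
sift down from index 3:
  24 vs smaller child 6 at index 7, swap → [1, 17, 3, 6, 5, 12, 29, 24, 10, 28, 11, 14, 26]
sift down from index 2: already satisfies heap property
sift down from index 1:
  17 vs smaller child 5 at index 4, swap → [1, 5, 3, 6, 17, 12, 29, 24, 10, 28, 11, 14, 26]
  17 vs smaller child 11 at index 10, swap → [1, 5, 3, 6, 11, 12, 29, 24, 10, 28, 17, 14, 26]
sift down from index 0: already satisfies heap property

[1, 5, 3, 6, 11, 12, 29, 24, 10, 28, 17, 14, 26]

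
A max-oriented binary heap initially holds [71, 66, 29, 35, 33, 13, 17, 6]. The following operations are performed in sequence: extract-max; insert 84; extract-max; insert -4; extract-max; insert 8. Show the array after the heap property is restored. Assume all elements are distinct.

extract-max → returns 71:
  remove root 71; move last element 6 to root → [6, 66, 29, 35, 33, 13, 17]
  6 vs larger child 66 at index 1, swap → [66, 6, 29, 35, 33, 13, 17]
  6 vs larger child 35 at index 3, swap → [66, 35, 29, 6, 33, 13, 17]
insert 84:
  append 84 at index 7 → [66, 35, 29, 6, 33, 13, 17, 84]
  84 > parent 6 at index 3, swap → [66, 35, 29, 84, 33, 13, 17, 6]
  84 > parent 35 at index 1, swap → [66, 84, 29, 35, 33, 13, 17, 6]
  84 > parent 66 at index 0, swap → [84, 66, 29, 35, 33, 13, 17, 6]
extract-max → returns 84:
  remove root 84; move last element 6 to root → [6, 66, 29, 35, 33, 13, 17]
  6 vs larger child 66 at index 1, swap → [66, 6, 29, 35, 33, 13, 17]
  6 vs larger child 35 at index 3, swap → [66, 35, 29, 6, 33, 13, 17]
insert -4:
  append -4 at index 7 → [66, 35, 29, 6, 33, 13, 17, -4] (no swap needed)
extract-max → returns 66:
  remove root 66; move last element -4 to root → [-4, 35, 29, 6, 33, 13, 17]
  -4 vs larger child 35 at index 1, swap → [35, -4, 29, 6, 33, 13, 17]
  -4 vs larger child 33 at index 4, swap → [35, 33, 29, 6, -4, 13, 17]
insert 8:
  append 8 at index 7 → [35, 33, 29, 6, -4, 13, 17, 8]
  8 > parent 6 at index 3, swap → [35, 33, 29, 8, -4, 13, 17, 6]

[35, 33, 29, 8, -4, 13, 17, 6]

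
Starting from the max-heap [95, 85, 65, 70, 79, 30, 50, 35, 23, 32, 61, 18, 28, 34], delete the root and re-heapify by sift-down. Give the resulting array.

remove root 95; move last element 34 to root → [34, 85, 65, 70, 79, 30, 50, 35, 23, 32, 61, 18, 28]
34 vs larger child 85 at index 1, swap → [85, 34, 65, 70, 79, 30, 50, 35, 23, 32, 61, 18, 28]
34 vs larger child 79 at index 4, swap → [85, 79, 65, 70, 34, 30, 50, 35, 23, 32, 61, 18, 28]
34 vs larger child 61 at index 10, swap → [85, 79, 65, 70, 61, 30, 50, 35, 23, 32, 34, 18, 28]

[85, 79, 65, 70, 61, 30, 50, 35, 23, 32, 34, 18, 28]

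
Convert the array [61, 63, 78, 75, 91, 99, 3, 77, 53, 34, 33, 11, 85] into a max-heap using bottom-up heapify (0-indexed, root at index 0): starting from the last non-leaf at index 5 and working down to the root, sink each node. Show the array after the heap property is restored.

sift down from index 5: already satisfies heap property
sift down from index 4: already satisfies heap property
sift down from index 3:
  75 vs larger child 77 at index 7, swap → [61, 63, 78, 77, 91, 99, 3, 75, 53, 34, 33, 11, 85]
sift down from index 2:
  78 vs larger child 99 at index 5, swap → [61, 63, 99, 77, 91, 78, 3, 75, 53, 34, 33, 11, 85]
  78 vs larger child 85 at index 12, swap → [61, 63, 99, 77, 91, 85, 3, 75, 53, 34, 33, 11, 78]
sift down from index 1:
  63 vs larger child 91 at index 4, swap → [61, 91, 99, 77, 63, 85, 3, 75, 53, 34, 33, 11, 78]
sift down from index 0:
  61 vs larger child 99 at index 2, swap → [99, 91, 61, 77, 63, 85, 3, 75, 53, 34, 33, 11, 78]
  61 vs larger child 85 at index 5, swap → [99, 91, 85, 77, 63, 61, 3, 75, 53, 34, 33, 11, 78]
  61 vs larger child 78 at index 12, swap → [99, 91, 85, 77, 63, 78, 3, 75, 53, 34, 33, 11, 61]

[99, 91, 85, 77, 63, 78, 3, 75, 53, 34, 33, 11, 61]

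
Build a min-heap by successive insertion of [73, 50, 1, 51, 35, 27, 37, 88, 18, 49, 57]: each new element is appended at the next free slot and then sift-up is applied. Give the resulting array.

[1, 18, 27, 35, 49, 50, 37, 88, 73, 51, 57]

Insert 73:
  append 73 at index 0 → [73] (no swap needed)
Insert 50:
  append 50 at index 1 → [73, 50]
  50 < parent 73 at index 0, swap → [50, 73]
Insert 1:
  append 1 at index 2 → [50, 73, 1]
  1 < parent 50 at index 0, swap → [1, 73, 50]
Insert 51:
  append 51 at index 3 → [1, 73, 50, 51]
  51 < parent 73 at index 1, swap → [1, 51, 50, 73]
Insert 35:
  append 35 at index 4 → [1, 51, 50, 73, 35]
  35 < parent 51 at index 1, swap → [1, 35, 50, 73, 51]
Insert 27:
  append 27 at index 5 → [1, 35, 50, 73, 51, 27]
  27 < parent 50 at index 2, swap → [1, 35, 27, 73, 51, 50]
Insert 37:
  append 37 at index 6 → [1, 35, 27, 73, 51, 50, 37] (no swap needed)
Insert 88:
  append 88 at index 7 → [1, 35, 27, 73, 51, 50, 37, 88] (no swap needed)
Insert 18:
  append 18 at index 8 → [1, 35, 27, 73, 51, 50, 37, 88, 18]
  18 < parent 73 at index 3, swap → [1, 35, 27, 18, 51, 50, 37, 88, 73]
  18 < parent 35 at index 1, swap → [1, 18, 27, 35, 51, 50, 37, 88, 73]
Insert 49:
  append 49 at index 9 → [1, 18, 27, 35, 51, 50, 37, 88, 73, 49]
  49 < parent 51 at index 4, swap → [1, 18, 27, 35, 49, 50, 37, 88, 73, 51]
Insert 57:
  append 57 at index 10 → [1, 18, 27, 35, 49, 50, 37, 88, 73, 51, 57] (no swap needed)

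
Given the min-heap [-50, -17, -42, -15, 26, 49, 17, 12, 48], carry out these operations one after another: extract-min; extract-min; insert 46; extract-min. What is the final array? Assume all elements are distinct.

[-15, 12, 17, 46, 26, 49, 48]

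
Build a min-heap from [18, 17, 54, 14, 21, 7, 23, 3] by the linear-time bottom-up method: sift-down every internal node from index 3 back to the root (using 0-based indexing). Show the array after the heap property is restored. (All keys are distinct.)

[3, 14, 7, 17, 21, 54, 23, 18]

sift down from index 3:
  14 vs only child 3 at index 7, swap → [18, 17, 54, 3, 21, 7, 23, 14]
sift down from index 2:
  54 vs smaller child 7 at index 5, swap → [18, 17, 7, 3, 21, 54, 23, 14]
sift down from index 1:
  17 vs smaller child 3 at index 3, swap → [18, 3, 7, 17, 21, 54, 23, 14]
  17 vs only child 14 at index 7, swap → [18, 3, 7, 14, 21, 54, 23, 17]
sift down from index 0:
  18 vs smaller child 3 at index 1, swap → [3, 18, 7, 14, 21, 54, 23, 17]
  18 vs smaller child 14 at index 3, swap → [3, 14, 7, 18, 21, 54, 23, 17]
  18 vs only child 17 at index 7, swap → [3, 14, 7, 17, 21, 54, 23, 18]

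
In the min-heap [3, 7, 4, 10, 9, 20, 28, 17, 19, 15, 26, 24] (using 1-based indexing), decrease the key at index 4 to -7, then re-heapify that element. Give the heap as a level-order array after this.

[-7, 3, 4, 7, 9, 20, 28, 17, 19, 15, 26, 24]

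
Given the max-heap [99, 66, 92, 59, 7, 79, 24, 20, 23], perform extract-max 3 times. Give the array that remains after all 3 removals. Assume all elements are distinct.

[66, 59, 24, 20, 7, 23]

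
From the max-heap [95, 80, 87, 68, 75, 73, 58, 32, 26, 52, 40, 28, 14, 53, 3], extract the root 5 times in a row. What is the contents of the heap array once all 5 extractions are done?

extract-max #1 returns 95:
  remove root 95; move last element 3 to root → [3, 80, 87, 68, 75, 73, 58, 32, 26, 52, 40, 28, 14, 53]
  3 vs larger child 87 at index 2, swap → [87, 80, 3, 68, 75, 73, 58, 32, 26, 52, 40, 28, 14, 53]
  3 vs larger child 73 at index 5, swap → [87, 80, 73, 68, 75, 3, 58, 32, 26, 52, 40, 28, 14, 53]
  3 vs larger child 28 at index 11, swap → [87, 80, 73, 68, 75, 28, 58, 32, 26, 52, 40, 3, 14, 53]
extract-max #2 returns 87:
  remove root 87; move last element 53 to root → [53, 80, 73, 68, 75, 28, 58, 32, 26, 52, 40, 3, 14]
  53 vs larger child 80 at index 1, swap → [80, 53, 73, 68, 75, 28, 58, 32, 26, 52, 40, 3, 14]
  53 vs larger child 75 at index 4, swap → [80, 75, 73, 68, 53, 28, 58, 32, 26, 52, 40, 3, 14]
extract-max #3 returns 80:
  remove root 80; move last element 14 to root → [14, 75, 73, 68, 53, 28, 58, 32, 26, 52, 40, 3]
  14 vs larger child 75 at index 1, swap → [75, 14, 73, 68, 53, 28, 58, 32, 26, 52, 40, 3]
  14 vs larger child 68 at index 3, swap → [75, 68, 73, 14, 53, 28, 58, 32, 26, 52, 40, 3]
  14 vs larger child 32 at index 7, swap → [75, 68, 73, 32, 53, 28, 58, 14, 26, 52, 40, 3]
extract-max #4 returns 75:
  remove root 75; move last element 3 to root → [3, 68, 73, 32, 53, 28, 58, 14, 26, 52, 40]
  3 vs larger child 73 at index 2, swap → [73, 68, 3, 32, 53, 28, 58, 14, 26, 52, 40]
  3 vs larger child 58 at index 6, swap → [73, 68, 58, 32, 53, 28, 3, 14, 26, 52, 40]
extract-max #5 returns 73:
  remove root 73; move last element 40 to root → [40, 68, 58, 32, 53, 28, 3, 14, 26, 52]
  40 vs larger child 68 at index 1, swap → [68, 40, 58, 32, 53, 28, 3, 14, 26, 52]
  40 vs larger child 53 at index 4, swap → [68, 53, 58, 32, 40, 28, 3, 14, 26, 52]
  40 vs only child 52 at index 9, swap → [68, 53, 58, 32, 52, 28, 3, 14, 26, 40]

[68, 53, 58, 32, 52, 28, 3, 14, 26, 40]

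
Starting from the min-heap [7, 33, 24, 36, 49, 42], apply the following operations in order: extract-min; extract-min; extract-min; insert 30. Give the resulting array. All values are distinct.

extract-min → returns 7:
  remove root 7; move last element 42 to root → [42, 33, 24, 36, 49]
  42 vs smaller child 24 at index 2, swap → [24, 33, 42, 36, 49]
extract-min → returns 24:
  remove root 24; move last element 49 to root → [49, 33, 42, 36]
  49 vs smaller child 33 at index 1, swap → [33, 49, 42, 36]
  49 vs only child 36 at index 3, swap → [33, 36, 42, 49]
extract-min → returns 33:
  remove root 33; move last element 49 to root → [49, 36, 42]
  49 vs smaller child 36 at index 1, swap → [36, 49, 42]
insert 30:
  append 30 at index 3 → [36, 49, 42, 30]
  30 < parent 49 at index 1, swap → [36, 30, 42, 49]
  30 < parent 36 at index 0, swap → [30, 36, 42, 49]

[30, 36, 42, 49]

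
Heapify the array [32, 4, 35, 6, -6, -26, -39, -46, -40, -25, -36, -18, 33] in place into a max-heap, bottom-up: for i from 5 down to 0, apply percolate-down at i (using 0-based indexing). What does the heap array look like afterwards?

sift down from index 5:
  -26 vs larger child 33 at index 12, swap → [32, 4, 35, 6, -6, 33, -39, -46, -40, -25, -36, -18, -26]
sift down from index 4: already satisfies heap property
sift down from index 3: already satisfies heap property
sift down from index 2: already satisfies heap property
sift down from index 1:
  4 vs larger child 6 at index 3, swap → [32, 6, 35, 4, -6, 33, -39, -46, -40, -25, -36, -18, -26]
sift down from index 0:
  32 vs larger child 35 at index 2, swap → [35, 6, 32, 4, -6, 33, -39, -46, -40, -25, -36, -18, -26]
  32 vs larger child 33 at index 5, swap → [35, 6, 33, 4, -6, 32, -39, -46, -40, -25, -36, -18, -26]

[35, 6, 33, 4, -6, 32, -39, -46, -40, -25, -36, -18, -26]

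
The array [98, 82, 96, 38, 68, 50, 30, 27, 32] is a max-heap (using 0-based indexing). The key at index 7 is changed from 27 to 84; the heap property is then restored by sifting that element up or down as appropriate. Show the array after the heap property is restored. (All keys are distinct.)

[98, 84, 96, 82, 68, 50, 30, 38, 32]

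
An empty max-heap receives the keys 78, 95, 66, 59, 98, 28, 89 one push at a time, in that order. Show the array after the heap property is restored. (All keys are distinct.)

[98, 95, 89, 59, 78, 28, 66]

Insert 78:
  append 78 at index 0 → [78] (no swap needed)
Insert 95:
  append 95 at index 1 → [78, 95]
  95 > parent 78 at index 0, swap → [95, 78]
Insert 66:
  append 66 at index 2 → [95, 78, 66] (no swap needed)
Insert 59:
  append 59 at index 3 → [95, 78, 66, 59] (no swap needed)
Insert 98:
  append 98 at index 4 → [95, 78, 66, 59, 98]
  98 > parent 78 at index 1, swap → [95, 98, 66, 59, 78]
  98 > parent 95 at index 0, swap → [98, 95, 66, 59, 78]
Insert 28:
  append 28 at index 5 → [98, 95, 66, 59, 78, 28] (no swap needed)
Insert 89:
  append 89 at index 6 → [98, 95, 66, 59, 78, 28, 89]
  89 > parent 66 at index 2, swap → [98, 95, 89, 59, 78, 28, 66]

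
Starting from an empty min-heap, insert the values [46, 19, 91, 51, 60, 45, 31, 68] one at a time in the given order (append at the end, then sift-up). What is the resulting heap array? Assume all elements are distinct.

Insert 46:
  append 46 at index 0 → [46] (no swap needed)
Insert 19:
  append 19 at index 1 → [46, 19]
  19 < parent 46 at index 0, swap → [19, 46]
Insert 91:
  append 91 at index 2 → [19, 46, 91] (no swap needed)
Insert 51:
  append 51 at index 3 → [19, 46, 91, 51] (no swap needed)
Insert 60:
  append 60 at index 4 → [19, 46, 91, 51, 60] (no swap needed)
Insert 45:
  append 45 at index 5 → [19, 46, 91, 51, 60, 45]
  45 < parent 91 at index 2, swap → [19, 46, 45, 51, 60, 91]
Insert 31:
  append 31 at index 6 → [19, 46, 45, 51, 60, 91, 31]
  31 < parent 45 at index 2, swap → [19, 46, 31, 51, 60, 91, 45]
Insert 68:
  append 68 at index 7 → [19, 46, 31, 51, 60, 91, 45, 68] (no swap needed)

[19, 46, 31, 51, 60, 91, 45, 68]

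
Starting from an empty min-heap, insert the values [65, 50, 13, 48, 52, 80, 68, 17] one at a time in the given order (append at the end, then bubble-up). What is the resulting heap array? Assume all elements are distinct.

[13, 17, 50, 48, 52, 80, 68, 65]

Insert 65:
  append 65 at index 0 → [65] (no swap needed)
Insert 50:
  append 50 at index 1 → [65, 50]
  50 < parent 65 at index 0, swap → [50, 65]
Insert 13:
  append 13 at index 2 → [50, 65, 13]
  13 < parent 50 at index 0, swap → [13, 65, 50]
Insert 48:
  append 48 at index 3 → [13, 65, 50, 48]
  48 < parent 65 at index 1, swap → [13, 48, 50, 65]
Insert 52:
  append 52 at index 4 → [13, 48, 50, 65, 52] (no swap needed)
Insert 80:
  append 80 at index 5 → [13, 48, 50, 65, 52, 80] (no swap needed)
Insert 68:
  append 68 at index 6 → [13, 48, 50, 65, 52, 80, 68] (no swap needed)
Insert 17:
  append 17 at index 7 → [13, 48, 50, 65, 52, 80, 68, 17]
  17 < parent 65 at index 3, swap → [13, 48, 50, 17, 52, 80, 68, 65]
  17 < parent 48 at index 1, swap → [13, 17, 50, 48, 52, 80, 68, 65]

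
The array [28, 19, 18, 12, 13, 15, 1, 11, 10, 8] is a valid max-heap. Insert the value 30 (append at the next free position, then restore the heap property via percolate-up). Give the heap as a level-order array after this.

[30, 28, 18, 12, 19, 15, 1, 11, 10, 8, 13]

append 30 at index 10 → [28, 19, 18, 12, 13, 15, 1, 11, 10, 8, 30]
30 > parent 13 at index 4, swap → [28, 19, 18, 12, 30, 15, 1, 11, 10, 8, 13]
30 > parent 19 at index 1, swap → [28, 30, 18, 12, 19, 15, 1, 11, 10, 8, 13]
30 > parent 28 at index 0, swap → [30, 28, 18, 12, 19, 15, 1, 11, 10, 8, 13]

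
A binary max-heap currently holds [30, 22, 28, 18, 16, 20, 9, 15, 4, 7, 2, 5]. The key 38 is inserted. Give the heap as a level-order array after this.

[38, 22, 30, 18, 16, 28, 9, 15, 4, 7, 2, 5, 20]

append 38 at index 12 → [30, 22, 28, 18, 16, 20, 9, 15, 4, 7, 2, 5, 38]
38 > parent 20 at index 5, swap → [30, 22, 28, 18, 16, 38, 9, 15, 4, 7, 2, 5, 20]
38 > parent 28 at index 2, swap → [30, 22, 38, 18, 16, 28, 9, 15, 4, 7, 2, 5, 20]
38 > parent 30 at index 0, swap → [38, 22, 30, 18, 16, 28, 9, 15, 4, 7, 2, 5, 20]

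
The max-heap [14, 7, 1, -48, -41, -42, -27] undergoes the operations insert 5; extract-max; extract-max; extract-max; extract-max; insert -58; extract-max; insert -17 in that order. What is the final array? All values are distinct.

insert 5:
  append 5 at index 7 → [14, 7, 1, -48, -41, -42, -27, 5]
  5 > parent -48 at index 3, swap → [14, 7, 1, 5, -41, -42, -27, -48]
extract-max → returns 14:
  remove root 14; move last element -48 to root → [-48, 7, 1, 5, -41, -42, -27]
  -48 vs larger child 7 at index 1, swap → [7, -48, 1, 5, -41, -42, -27]
  -48 vs larger child 5 at index 3, swap → [7, 5, 1, -48, -41, -42, -27]
extract-max → returns 7:
  remove root 7; move last element -27 to root → [-27, 5, 1, -48, -41, -42]
  -27 vs larger child 5 at index 1, swap → [5, -27, 1, -48, -41, -42]
extract-max → returns 5:
  remove root 5; move last element -42 to root → [-42, -27, 1, -48, -41]
  -42 vs larger child 1 at index 2, swap → [1, -27, -42, -48, -41]
extract-max → returns 1:
  remove root 1; move last element -41 to root → [-41, -27, -42, -48]
  -41 vs larger child -27 at index 1, swap → [-27, -41, -42, -48]
insert -58:
  append -58 at index 4 → [-27, -41, -42, -48, -58] (no swap needed)
extract-max → returns -27:
  remove root -27; move last element -58 to root → [-58, -41, -42, -48]
  -58 vs larger child -41 at index 1, swap → [-41, -58, -42, -48]
  -58 vs only child -48 at index 3, swap → [-41, -48, -42, -58]
insert -17:
  append -17 at index 4 → [-41, -48, -42, -58, -17]
  -17 > parent -48 at index 1, swap → [-41, -17, -42, -58, -48]
  -17 > parent -41 at index 0, swap → [-17, -41, -42, -58, -48]

[-17, -41, -42, -58, -48]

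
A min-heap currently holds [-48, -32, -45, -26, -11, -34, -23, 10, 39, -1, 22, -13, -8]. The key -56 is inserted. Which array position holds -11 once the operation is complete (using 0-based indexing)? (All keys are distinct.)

append -56 at index 13 → [-48, -32, -45, -26, -11, -34, -23, 10, 39, -1, 22, -13, -8, -56]
-56 < parent -23 at index 6, swap → [-48, -32, -45, -26, -11, -34, -56, 10, 39, -1, 22, -13, -8, -23]
-56 < parent -45 at index 2, swap → [-48, -32, -56, -26, -11, -34, -45, 10, 39, -1, 22, -13, -8, -23]
-56 < parent -48 at index 0, swap → [-56, -32, -48, -26, -11, -34, -45, 10, 39, -1, 22, -13, -8, -23]
resulting array: [-56, -32, -48, -26, -11, -34, -45, 10, 39, -1, 22, -13, -8, -23]

4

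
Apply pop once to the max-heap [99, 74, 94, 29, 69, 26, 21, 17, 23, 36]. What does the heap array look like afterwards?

[94, 74, 36, 29, 69, 26, 21, 17, 23]

remove root 99; move last element 36 to root → [36, 74, 94, 29, 69, 26, 21, 17, 23]
36 vs larger child 94 at index 2, swap → [94, 74, 36, 29, 69, 26, 21, 17, 23]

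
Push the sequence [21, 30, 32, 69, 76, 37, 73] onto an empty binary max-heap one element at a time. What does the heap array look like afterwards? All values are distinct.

[76, 69, 73, 21, 32, 30, 37]

Insert 21:
  append 21 at index 0 → [21] (no swap needed)
Insert 30:
  append 30 at index 1 → [21, 30]
  30 > parent 21 at index 0, swap → [30, 21]
Insert 32:
  append 32 at index 2 → [30, 21, 32]
  32 > parent 30 at index 0, swap → [32, 21, 30]
Insert 69:
  append 69 at index 3 → [32, 21, 30, 69]
  69 > parent 21 at index 1, swap → [32, 69, 30, 21]
  69 > parent 32 at index 0, swap → [69, 32, 30, 21]
Insert 76:
  append 76 at index 4 → [69, 32, 30, 21, 76]
  76 > parent 32 at index 1, swap → [69, 76, 30, 21, 32]
  76 > parent 69 at index 0, swap → [76, 69, 30, 21, 32]
Insert 37:
  append 37 at index 5 → [76, 69, 30, 21, 32, 37]
  37 > parent 30 at index 2, swap → [76, 69, 37, 21, 32, 30]
Insert 73:
  append 73 at index 6 → [76, 69, 37, 21, 32, 30, 73]
  73 > parent 37 at index 2, swap → [76, 69, 73, 21, 32, 30, 37]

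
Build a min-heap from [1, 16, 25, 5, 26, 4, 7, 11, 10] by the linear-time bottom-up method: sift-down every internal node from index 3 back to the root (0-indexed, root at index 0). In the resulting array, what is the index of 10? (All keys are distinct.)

sift down from index 3: already satisfies heap property
sift down from index 2:
  25 vs smaller child 4 at index 5, swap → [1, 16, 4, 5, 26, 25, 7, 11, 10]
sift down from index 1:
  16 vs smaller child 5 at index 3, swap → [1, 5, 4, 16, 26, 25, 7, 11, 10]
  16 vs smaller child 10 at index 8, swap → [1, 5, 4, 10, 26, 25, 7, 11, 16]
sift down from index 0: already satisfies heap property
resulting array: [1, 5, 4, 10, 26, 25, 7, 11, 16]

3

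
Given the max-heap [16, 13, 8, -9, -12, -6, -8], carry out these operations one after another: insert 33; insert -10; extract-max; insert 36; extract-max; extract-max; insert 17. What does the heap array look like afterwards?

[17, 13, 8, -9, -12, -6, -8, -10]

insert 33:
  append 33 at index 7 → [16, 13, 8, -9, -12, -6, -8, 33]
  33 > parent -9 at index 3, swap → [16, 13, 8, 33, -12, -6, -8, -9]
  33 > parent 13 at index 1, swap → [16, 33, 8, 13, -12, -6, -8, -9]
  33 > parent 16 at index 0, swap → [33, 16, 8, 13, -12, -6, -8, -9]
insert -10:
  append -10 at index 8 → [33, 16, 8, 13, -12, -6, -8, -9, -10] (no swap needed)
extract-max → returns 33:
  remove root 33; move last element -10 to root → [-10, 16, 8, 13, -12, -6, -8, -9]
  -10 vs larger child 16 at index 1, swap → [16, -10, 8, 13, -12, -6, -8, -9]
  -10 vs larger child 13 at index 3, swap → [16, 13, 8, -10, -12, -6, -8, -9]
  -10 vs only child -9 at index 7, swap → [16, 13, 8, -9, -12, -6, -8, -10]
insert 36:
  append 36 at index 8 → [16, 13, 8, -9, -12, -6, -8, -10, 36]
  36 > parent -9 at index 3, swap → [16, 13, 8, 36, -12, -6, -8, -10, -9]
  36 > parent 13 at index 1, swap → [16, 36, 8, 13, -12, -6, -8, -10, -9]
  36 > parent 16 at index 0, swap → [36, 16, 8, 13, -12, -6, -8, -10, -9]
extract-max → returns 36:
  remove root 36; move last element -9 to root → [-9, 16, 8, 13, -12, -6, -8, -10]
  -9 vs larger child 16 at index 1, swap → [16, -9, 8, 13, -12, -6, -8, -10]
  -9 vs larger child 13 at index 3, swap → [16, 13, 8, -9, -12, -6, -8, -10]
extract-max → returns 16:
  remove root 16; move last element -10 to root → [-10, 13, 8, -9, -12, -6, -8]
  -10 vs larger child 13 at index 1, swap → [13, -10, 8, -9, -12, -6, -8]
  -10 vs larger child -9 at index 3, swap → [13, -9, 8, -10, -12, -6, -8]
insert 17:
  append 17 at index 7 → [13, -9, 8, -10, -12, -6, -8, 17]
  17 > parent -10 at index 3, swap → [13, -9, 8, 17, -12, -6, -8, -10]
  17 > parent -9 at index 1, swap → [13, 17, 8, -9, -12, -6, -8, -10]
  17 > parent 13 at index 0, swap → [17, 13, 8, -9, -12, -6, -8, -10]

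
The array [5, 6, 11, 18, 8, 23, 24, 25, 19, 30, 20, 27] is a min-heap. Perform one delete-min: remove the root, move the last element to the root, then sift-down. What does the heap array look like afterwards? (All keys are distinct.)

[6, 8, 11, 18, 20, 23, 24, 25, 19, 30, 27]

remove root 5; move last element 27 to root → [27, 6, 11, 18, 8, 23, 24, 25, 19, 30, 20]
27 vs smaller child 6 at index 1, swap → [6, 27, 11, 18, 8, 23, 24, 25, 19, 30, 20]
27 vs smaller child 8 at index 4, swap → [6, 8, 11, 18, 27, 23, 24, 25, 19, 30, 20]
27 vs smaller child 20 at index 10, swap → [6, 8, 11, 18, 20, 23, 24, 25, 19, 30, 27]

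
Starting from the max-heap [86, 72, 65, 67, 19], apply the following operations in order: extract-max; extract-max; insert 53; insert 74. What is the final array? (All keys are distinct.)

[74, 67, 65, 19, 53]

extract-max → returns 86:
  remove root 86; move last element 19 to root → [19, 72, 65, 67]
  19 vs larger child 72 at index 1, swap → [72, 19, 65, 67]
  19 vs only child 67 at index 3, swap → [72, 67, 65, 19]
extract-max → returns 72:
  remove root 72; move last element 19 to root → [19, 67, 65]
  19 vs larger child 67 at index 1, swap → [67, 19, 65]
insert 53:
  append 53 at index 3 → [67, 19, 65, 53]
  53 > parent 19 at index 1, swap → [67, 53, 65, 19]
insert 74:
  append 74 at index 4 → [67, 53, 65, 19, 74]
  74 > parent 53 at index 1, swap → [67, 74, 65, 19, 53]
  74 > parent 67 at index 0, swap → [74, 67, 65, 19, 53]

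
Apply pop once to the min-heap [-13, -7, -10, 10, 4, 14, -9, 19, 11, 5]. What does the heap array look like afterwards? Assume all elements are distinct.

[-10, -7, -9, 10, 4, 14, 5, 19, 11]

remove root -13; move last element 5 to root → [5, -7, -10, 10, 4, 14, -9, 19, 11]
5 vs smaller child -10 at index 2, swap → [-10, -7, 5, 10, 4, 14, -9, 19, 11]
5 vs smaller child -9 at index 6, swap → [-10, -7, -9, 10, 4, 14, 5, 19, 11]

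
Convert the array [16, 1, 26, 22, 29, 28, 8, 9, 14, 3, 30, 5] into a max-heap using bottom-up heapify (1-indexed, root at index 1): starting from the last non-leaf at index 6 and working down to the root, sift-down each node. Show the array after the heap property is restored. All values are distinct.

sift down from index 6: already satisfies heap property
sift down from index 5:
  29 vs larger child 30 at index 11, swap → [16, 1, 26, 22, 30, 28, 8, 9, 14, 3, 29, 5]
sift down from index 4: already satisfies heap property
sift down from index 3:
  26 vs larger child 28 at index 6, swap → [16, 1, 28, 22, 30, 26, 8, 9, 14, 3, 29, 5]
sift down from index 2:
  1 vs larger child 30 at index 5, swap → [16, 30, 28, 22, 1, 26, 8, 9, 14, 3, 29, 5]
  1 vs larger child 29 at index 11, swap → [16, 30, 28, 22, 29, 26, 8, 9, 14, 3, 1, 5]
sift down from index 1:
  16 vs larger child 30 at index 2, swap → [30, 16, 28, 22, 29, 26, 8, 9, 14, 3, 1, 5]
  16 vs larger child 29 at index 5, swap → [30, 29, 28, 22, 16, 26, 8, 9, 14, 3, 1, 5]

[30, 29, 28, 22, 16, 26, 8, 9, 14, 3, 1, 5]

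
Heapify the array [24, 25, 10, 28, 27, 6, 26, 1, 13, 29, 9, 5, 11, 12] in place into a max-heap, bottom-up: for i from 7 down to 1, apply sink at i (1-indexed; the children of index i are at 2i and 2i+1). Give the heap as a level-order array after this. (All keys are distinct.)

[29, 28, 26, 24, 27, 11, 12, 1, 13, 25, 9, 5, 6, 10]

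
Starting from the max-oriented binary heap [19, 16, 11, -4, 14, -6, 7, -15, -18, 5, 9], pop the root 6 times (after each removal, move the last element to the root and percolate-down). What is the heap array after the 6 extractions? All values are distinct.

[5, -4, -6, -18, -15]

extract-max #1 returns 19:
  remove root 19; move last element 9 to root → [9, 16, 11, -4, 14, -6, 7, -15, -18, 5]
  9 vs larger child 16 at index 1, swap → [16, 9, 11, -4, 14, -6, 7, -15, -18, 5]
  9 vs larger child 14 at index 4, swap → [16, 14, 11, -4, 9, -6, 7, -15, -18, 5]
extract-max #2 returns 16:
  remove root 16; move last element 5 to root → [5, 14, 11, -4, 9, -6, 7, -15, -18]
  5 vs larger child 14 at index 1, swap → [14, 5, 11, -4, 9, -6, 7, -15, -18]
  5 vs larger child 9 at index 4, swap → [14, 9, 11, -4, 5, -6, 7, -15, -18]
extract-max #3 returns 14:
  remove root 14; move last element -18 to root → [-18, 9, 11, -4, 5, -6, 7, -15]
  -18 vs larger child 11 at index 2, swap → [11, 9, -18, -4, 5, -6, 7, -15]
  -18 vs larger child 7 at index 6, swap → [11, 9, 7, -4, 5, -6, -18, -15]
extract-max #4 returns 11:
  remove root 11; move last element -15 to root → [-15, 9, 7, -4, 5, -6, -18]
  -15 vs larger child 9 at index 1, swap → [9, -15, 7, -4, 5, -6, -18]
  -15 vs larger child 5 at index 4, swap → [9, 5, 7, -4, -15, -6, -18]
extract-max #5 returns 9:
  remove root 9; move last element -18 to root → [-18, 5, 7, -4, -15, -6]
  -18 vs larger child 7 at index 2, swap → [7, 5, -18, -4, -15, -6]
  -18 vs only child -6 at index 5, swap → [7, 5, -6, -4, -15, -18]
extract-max #6 returns 7:
  remove root 7; move last element -18 to root → [-18, 5, -6, -4, -15]
  -18 vs larger child 5 at index 1, swap → [5, -18, -6, -4, -15]
  -18 vs larger child -4 at index 3, swap → [5, -4, -6, -18, -15]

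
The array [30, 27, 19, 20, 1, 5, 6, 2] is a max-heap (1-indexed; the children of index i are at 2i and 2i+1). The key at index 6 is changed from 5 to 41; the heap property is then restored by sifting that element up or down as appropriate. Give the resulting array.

set index 6 from 5 to 41 → [30, 27, 19, 20, 1, 41, 6, 2]
41 > parent 19 at index 3, swap → [30, 27, 41, 20, 1, 19, 6, 2]
41 > parent 30 at index 1, swap → [41, 27, 30, 20, 1, 19, 6, 2]

[41, 27, 30, 20, 1, 19, 6, 2]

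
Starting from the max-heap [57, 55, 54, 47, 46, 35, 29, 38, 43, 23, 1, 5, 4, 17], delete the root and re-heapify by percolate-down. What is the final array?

remove root 57; move last element 17 to root → [17, 55, 54, 47, 46, 35, 29, 38, 43, 23, 1, 5, 4]
17 vs larger child 55 at index 1, swap → [55, 17, 54, 47, 46, 35, 29, 38, 43, 23, 1, 5, 4]
17 vs larger child 47 at index 3, swap → [55, 47, 54, 17, 46, 35, 29, 38, 43, 23, 1, 5, 4]
17 vs larger child 43 at index 8, swap → [55, 47, 54, 43, 46, 35, 29, 38, 17, 23, 1, 5, 4]

[55, 47, 54, 43, 46, 35, 29, 38, 17, 23, 1, 5, 4]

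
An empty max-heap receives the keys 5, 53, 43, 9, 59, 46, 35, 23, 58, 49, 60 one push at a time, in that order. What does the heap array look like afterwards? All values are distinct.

[60, 59, 46, 53, 58, 43, 35, 5, 23, 9, 49]

Insert 5:
  append 5 at index 0 → [5] (no swap needed)
Insert 53:
  append 53 at index 1 → [5, 53]
  53 > parent 5 at index 0, swap → [53, 5]
Insert 43:
  append 43 at index 2 → [53, 5, 43] (no swap needed)
Insert 9:
  append 9 at index 3 → [53, 5, 43, 9]
  9 > parent 5 at index 1, swap → [53, 9, 43, 5]
Insert 59:
  append 59 at index 4 → [53, 9, 43, 5, 59]
  59 > parent 9 at index 1, swap → [53, 59, 43, 5, 9]
  59 > parent 53 at index 0, swap → [59, 53, 43, 5, 9]
Insert 46:
  append 46 at index 5 → [59, 53, 43, 5, 9, 46]
  46 > parent 43 at index 2, swap → [59, 53, 46, 5, 9, 43]
Insert 35:
  append 35 at index 6 → [59, 53, 46, 5, 9, 43, 35] (no swap needed)
Insert 23:
  append 23 at index 7 → [59, 53, 46, 5, 9, 43, 35, 23]
  23 > parent 5 at index 3, swap → [59, 53, 46, 23, 9, 43, 35, 5]
Insert 58:
  append 58 at index 8 → [59, 53, 46, 23, 9, 43, 35, 5, 58]
  58 > parent 23 at index 3, swap → [59, 53, 46, 58, 9, 43, 35, 5, 23]
  58 > parent 53 at index 1, swap → [59, 58, 46, 53, 9, 43, 35, 5, 23]
Insert 49:
  append 49 at index 9 → [59, 58, 46, 53, 9, 43, 35, 5, 23, 49]
  49 > parent 9 at index 4, swap → [59, 58, 46, 53, 49, 43, 35, 5, 23, 9]
Insert 60:
  append 60 at index 10 → [59, 58, 46, 53, 49, 43, 35, 5, 23, 9, 60]
  60 > parent 49 at index 4, swap → [59, 58, 46, 53, 60, 43, 35, 5, 23, 9, 49]
  60 > parent 58 at index 1, swap → [59, 60, 46, 53, 58, 43, 35, 5, 23, 9, 49]
  60 > parent 59 at index 0, swap → [60, 59, 46, 53, 58, 43, 35, 5, 23, 9, 49]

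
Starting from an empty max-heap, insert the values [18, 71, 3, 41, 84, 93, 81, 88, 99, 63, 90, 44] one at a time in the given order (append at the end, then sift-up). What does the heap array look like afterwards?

[99, 93, 84, 88, 90, 44, 81, 18, 71, 41, 63, 3]

Insert 18:
  append 18 at index 0 → [18] (no swap needed)
Insert 71:
  append 71 at index 1 → [18, 71]
  71 > parent 18 at index 0, swap → [71, 18]
Insert 3:
  append 3 at index 2 → [71, 18, 3] (no swap needed)
Insert 41:
  append 41 at index 3 → [71, 18, 3, 41]
  41 > parent 18 at index 1, swap → [71, 41, 3, 18]
Insert 84:
  append 84 at index 4 → [71, 41, 3, 18, 84]
  84 > parent 41 at index 1, swap → [71, 84, 3, 18, 41]
  84 > parent 71 at index 0, swap → [84, 71, 3, 18, 41]
Insert 93:
  append 93 at index 5 → [84, 71, 3, 18, 41, 93]
  93 > parent 3 at index 2, swap → [84, 71, 93, 18, 41, 3]
  93 > parent 84 at index 0, swap → [93, 71, 84, 18, 41, 3]
Insert 81:
  append 81 at index 6 → [93, 71, 84, 18, 41, 3, 81] (no swap needed)
Insert 88:
  append 88 at index 7 → [93, 71, 84, 18, 41, 3, 81, 88]
  88 > parent 18 at index 3, swap → [93, 71, 84, 88, 41, 3, 81, 18]
  88 > parent 71 at index 1, swap → [93, 88, 84, 71, 41, 3, 81, 18]
Insert 99:
  append 99 at index 8 → [93, 88, 84, 71, 41, 3, 81, 18, 99]
  99 > parent 71 at index 3, swap → [93, 88, 84, 99, 41, 3, 81, 18, 71]
  99 > parent 88 at index 1, swap → [93, 99, 84, 88, 41, 3, 81, 18, 71]
  99 > parent 93 at index 0, swap → [99, 93, 84, 88, 41, 3, 81, 18, 71]
Insert 63:
  append 63 at index 9 → [99, 93, 84, 88, 41, 3, 81, 18, 71, 63]
  63 > parent 41 at index 4, swap → [99, 93, 84, 88, 63, 3, 81, 18, 71, 41]
Insert 90:
  append 90 at index 10 → [99, 93, 84, 88, 63, 3, 81, 18, 71, 41, 90]
  90 > parent 63 at index 4, swap → [99, 93, 84, 88, 90, 3, 81, 18, 71, 41, 63]
Insert 44:
  append 44 at index 11 → [99, 93, 84, 88, 90, 3, 81, 18, 71, 41, 63, 44]
  44 > parent 3 at index 5, swap → [99, 93, 84, 88, 90, 44, 81, 18, 71, 41, 63, 3]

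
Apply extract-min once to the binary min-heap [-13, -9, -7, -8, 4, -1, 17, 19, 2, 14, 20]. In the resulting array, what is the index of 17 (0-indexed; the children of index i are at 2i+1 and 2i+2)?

6

remove root -13; move last element 20 to root → [20, -9, -7, -8, 4, -1, 17, 19, 2, 14]
20 vs smaller child -9 at index 1, swap → [-9, 20, -7, -8, 4, -1, 17, 19, 2, 14]
20 vs smaller child -8 at index 3, swap → [-9, -8, -7, 20, 4, -1, 17, 19, 2, 14]
20 vs smaller child 2 at index 8, swap → [-9, -8, -7, 2, 4, -1, 17, 19, 20, 14]
resulting array: [-9, -8, -7, 2, 4, -1, 17, 19, 20, 14]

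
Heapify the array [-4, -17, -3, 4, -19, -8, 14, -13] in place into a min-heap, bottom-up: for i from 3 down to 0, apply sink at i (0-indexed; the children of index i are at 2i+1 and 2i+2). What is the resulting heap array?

sift down from index 3:
  4 vs only child -13 at index 7, swap → [-4, -17, -3, -13, -19, -8, 14, 4]
sift down from index 2:
  -3 vs smaller child -8 at index 5, swap → [-4, -17, -8, -13, -19, -3, 14, 4]
sift down from index 1:
  -17 vs smaller child -19 at index 4, swap → [-4, -19, -8, -13, -17, -3, 14, 4]
sift down from index 0:
  -4 vs smaller child -19 at index 1, swap → [-19, -4, -8, -13, -17, -3, 14, 4]
  -4 vs smaller child -17 at index 4, swap → [-19, -17, -8, -13, -4, -3, 14, 4]

[-19, -17, -8, -13, -4, -3, 14, 4]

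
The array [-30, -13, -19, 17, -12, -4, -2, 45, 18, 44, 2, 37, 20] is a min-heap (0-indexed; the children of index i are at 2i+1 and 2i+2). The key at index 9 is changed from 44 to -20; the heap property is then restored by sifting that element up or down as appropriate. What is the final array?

set index 9 from 44 to -20 → [-30, -13, -19, 17, -12, -4, -2, 45, 18, -20, 2, 37, 20]
-20 < parent -12 at index 4, swap → [-30, -13, -19, 17, -20, -4, -2, 45, 18, -12, 2, 37, 20]
-20 < parent -13 at index 1, swap → [-30, -20, -19, 17, -13, -4, -2, 45, 18, -12, 2, 37, 20]

[-30, -20, -19, 17, -13, -4, -2, 45, 18, -12, 2, 37, 20]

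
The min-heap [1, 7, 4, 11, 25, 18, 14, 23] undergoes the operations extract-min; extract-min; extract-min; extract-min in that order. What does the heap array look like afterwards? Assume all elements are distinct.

extract-min → returns 1:
  remove root 1; move last element 23 to root → [23, 7, 4, 11, 25, 18, 14]
  23 vs smaller child 4 at index 2, swap → [4, 7, 23, 11, 25, 18, 14]
  23 vs smaller child 14 at index 6, swap → [4, 7, 14, 11, 25, 18, 23]
extract-min → returns 4:
  remove root 4; move last element 23 to root → [23, 7, 14, 11, 25, 18]
  23 vs smaller child 7 at index 1, swap → [7, 23, 14, 11, 25, 18]
  23 vs smaller child 11 at index 3, swap → [7, 11, 14, 23, 25, 18]
extract-min → returns 7:
  remove root 7; move last element 18 to root → [18, 11, 14, 23, 25]
  18 vs smaller child 11 at index 1, swap → [11, 18, 14, 23, 25]
extract-min → returns 11:
  remove root 11; move last element 25 to root → [25, 18, 14, 23]
  25 vs smaller child 14 at index 2, swap → [14, 18, 25, 23]

[14, 18, 25, 23]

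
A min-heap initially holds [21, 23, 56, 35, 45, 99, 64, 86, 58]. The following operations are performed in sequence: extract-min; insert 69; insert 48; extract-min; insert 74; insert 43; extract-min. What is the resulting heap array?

extract-min → returns 21:
  remove root 21; move last element 58 to root → [58, 23, 56, 35, 45, 99, 64, 86]
  58 vs smaller child 23 at index 1, swap → [23, 58, 56, 35, 45, 99, 64, 86]
  58 vs smaller child 35 at index 3, swap → [23, 35, 56, 58, 45, 99, 64, 86]
insert 69:
  append 69 at index 8 → [23, 35, 56, 58, 45, 99, 64, 86, 69] (no swap needed)
insert 48:
  append 48 at index 9 → [23, 35, 56, 58, 45, 99, 64, 86, 69, 48] (no swap needed)
extract-min → returns 23:
  remove root 23; move last element 48 to root → [48, 35, 56, 58, 45, 99, 64, 86, 69]
  48 vs smaller child 35 at index 1, swap → [35, 48, 56, 58, 45, 99, 64, 86, 69]
  48 vs smaller child 45 at index 4, swap → [35, 45, 56, 58, 48, 99, 64, 86, 69]
insert 74:
  append 74 at index 9 → [35, 45, 56, 58, 48, 99, 64, 86, 69, 74] (no swap needed)
insert 43:
  append 43 at index 10 → [35, 45, 56, 58, 48, 99, 64, 86, 69, 74, 43]
  43 < parent 48 at index 4, swap → [35, 45, 56, 58, 43, 99, 64, 86, 69, 74, 48]
  43 < parent 45 at index 1, swap → [35, 43, 56, 58, 45, 99, 64, 86, 69, 74, 48]
extract-min → returns 35:
  remove root 35; move last element 48 to root → [48, 43, 56, 58, 45, 99, 64, 86, 69, 74]
  48 vs smaller child 43 at index 1, swap → [43, 48, 56, 58, 45, 99, 64, 86, 69, 74]
  48 vs smaller child 45 at index 4, swap → [43, 45, 56, 58, 48, 99, 64, 86, 69, 74]

[43, 45, 56, 58, 48, 99, 64, 86, 69, 74]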